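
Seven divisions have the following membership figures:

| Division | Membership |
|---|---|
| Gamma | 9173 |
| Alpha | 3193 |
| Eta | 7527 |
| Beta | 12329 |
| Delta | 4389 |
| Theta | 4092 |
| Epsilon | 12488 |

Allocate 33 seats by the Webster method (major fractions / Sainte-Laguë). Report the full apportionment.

Gamma 6, Alpha 2, Eta 5, Beta 7, Delta 3, Theta 2, Epsilon 8

Standard divisor 53191/33 ≈ 1611.848; standard quotas: Gamma 5.691, Alpha 1.981, Eta 4.670, Beta 7.649, Delta 2.723, Theta 2.539, Epsilon 7.748.
Rounding to the nearest integer gives 6, 2, 5, 8, 3, 3, 8 = 35 seats, so the divisor must be adjusted.
With modified divisor 1650: modified quotas Gamma 5.559, Alpha 1.935, Eta 4.562, Beta 7.472, Delta 2.660, Theta 2.480, Epsilon 7.568.
Rounding to the nearest integer: Gamma 6, Alpha 2, Eta 5, Beta 7, Delta 3, Theta 2, Epsilon 8 (total 33).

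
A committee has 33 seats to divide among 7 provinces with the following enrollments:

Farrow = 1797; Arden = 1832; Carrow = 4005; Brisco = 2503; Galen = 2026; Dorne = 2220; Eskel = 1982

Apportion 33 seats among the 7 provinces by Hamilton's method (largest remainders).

The standard divisor is 16365/33 ≈ 495.909.
Standard quotas: Farrow 3.624, Arden 3.694, Carrow 8.076, Brisco 5.047, Galen 4.085, Dorne 4.477, Eskel 3.997.
Lower quotas: Farrow 3, Arden 3, Carrow 8, Brisco 5, Galen 4, Dorne 4, Eskel 3 (sum 30, leaving 3 seats).
Remainders in descending order: Eskel 0.997, Arden 0.694, Farrow 0.624, Dorne 0.477, Galen 0.085, Carrow 0.076, Brisco 0.047.
Largest remainders: Eskel, Arden, Farrow receive the extra seats.

Farrow=4, Arden=4, Carrow=8, Brisco=5, Galen=4, Dorne=4, Eskel=4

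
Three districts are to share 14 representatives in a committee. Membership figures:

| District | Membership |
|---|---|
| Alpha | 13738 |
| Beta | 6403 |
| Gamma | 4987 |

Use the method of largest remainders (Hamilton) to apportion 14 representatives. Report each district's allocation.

Alpha 8, Beta 3, Gamma 3

Standard divisor: 25128 ÷ 14 ≈ 1794.857.
Standard quotas: Alpha 7.6541, Beta 3.5674, Gamma 2.7785.
Lower quotas: Alpha 7, Beta 3, Gamma 2 (sum 12, leaving 2 seats).
Remainders in descending order: Gamma 0.7785, Alpha 0.6541, Beta 0.5674.
Largest remainders: Gamma, Alpha receive the extra seats.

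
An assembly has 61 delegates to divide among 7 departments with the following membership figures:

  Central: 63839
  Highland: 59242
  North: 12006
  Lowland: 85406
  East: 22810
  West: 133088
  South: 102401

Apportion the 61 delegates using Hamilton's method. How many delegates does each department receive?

The standard divisor is 478792/61 ≈ 7849.049.
Standard quotas: Central 8.1333, Highland 7.5477, North 1.5296, Lowland 10.8811, East 2.9061, West 16.9559, South 13.0463.
Lower quotas: Central 8, Highland 7, North 1, Lowland 10, East 2, West 16, South 13 (sum 57, leaving 4 seats).
Remainders in descending order: West 0.9559, East 0.9061, Lowland 0.8811, Highland 0.5477, North 0.5296, Central 0.1333, South 0.0463.
Largest remainders: West, East, Lowland, Highland receive the extra seats.

Central=8; Highland=8; North=1; Lowland=11; East=3; West=17; South=13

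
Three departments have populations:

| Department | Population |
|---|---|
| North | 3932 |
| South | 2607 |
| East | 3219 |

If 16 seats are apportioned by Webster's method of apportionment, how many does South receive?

4

Standard divisor 9758/16 ≈ 609.875; standard quotas: North 6.447, South 4.275, East 5.278.
Rounding to the nearest integer gives 6, 4, 5 = 15 seats, so the divisor must be adjusted.
With modified divisor 600: modified quotas North 6.553, South 4.345, East 5.365.
Rounding to the nearest integer: North 7, South 4, East 5 (total 16).
South receives 4.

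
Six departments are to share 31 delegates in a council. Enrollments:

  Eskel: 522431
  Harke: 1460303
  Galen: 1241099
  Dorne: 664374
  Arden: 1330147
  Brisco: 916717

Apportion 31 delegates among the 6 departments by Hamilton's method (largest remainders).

Standard divisor: 6135071 ÷ 31 ≈ 197905.516.
Standard quotas: Eskel 2.6398, Harke 7.3788, Galen 6.2712, Dorne 3.3570, Arden 6.7211, Brisco 4.6321.
Lower quotas: Eskel 2, Harke 7, Galen 6, Dorne 3, Arden 6, Brisco 4 (sum 28, leaving 3 seats).
Remainders in descending order: Arden 0.7211, Eskel 0.6398, Brisco 0.6321, Harke 0.3788, Dorne 0.3570, Galen 0.2712.
Largest remainders: Arden, Eskel, Brisco receive the extra seats.

Eskel 3; Harke 7; Galen 6; Dorne 3; Arden 7; Brisco 5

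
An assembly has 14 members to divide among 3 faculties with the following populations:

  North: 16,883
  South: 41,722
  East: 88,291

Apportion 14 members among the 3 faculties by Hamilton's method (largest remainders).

Standard divisor: 146896 ÷ 14 ≈ 10492.571.
Standard quotas: North 1.6090, South 3.9763, East 8.4146.
Lower quotas: North 1, South 3, East 8 (sum 12, leaving 2 seats).
Remainders in descending order: South 0.9763, North 0.6090, East 0.4146.
Largest remainders: South, North receive the extra seats.

North 2; South 4; East 8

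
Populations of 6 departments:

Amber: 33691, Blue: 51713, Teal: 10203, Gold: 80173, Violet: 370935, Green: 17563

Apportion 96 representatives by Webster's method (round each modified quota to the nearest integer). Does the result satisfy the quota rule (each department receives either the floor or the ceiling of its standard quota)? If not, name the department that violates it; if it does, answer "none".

Violet

Standard quotas: Amber 5.732, Blue 8.798, Teal 1.736, Gold 13.640, Violet 63.107, Green 2.988.
Webster allocation: Amber 6, Blue 9, Teal 2, Gold 14, Violet 62, Green 3.
Violet has quota 63.107 (lower 63, upper 64) but receives 62 — outside the quota interval.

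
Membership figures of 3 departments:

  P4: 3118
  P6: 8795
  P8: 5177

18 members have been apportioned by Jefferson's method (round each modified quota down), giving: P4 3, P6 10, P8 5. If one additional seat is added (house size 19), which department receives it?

P8

Priority for the next seat is population ÷ (current seats + 1).
Priorities: P4 779.500, P6 799.545, P8 862.833.
Highest priority: P8.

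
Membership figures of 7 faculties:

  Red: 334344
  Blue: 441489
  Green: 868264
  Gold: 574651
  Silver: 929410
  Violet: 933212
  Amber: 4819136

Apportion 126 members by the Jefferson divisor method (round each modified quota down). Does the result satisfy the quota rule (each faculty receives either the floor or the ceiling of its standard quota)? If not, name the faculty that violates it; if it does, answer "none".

Amber

Standard quotas: Red 4.733, Blue 6.250, Green 12.292, Gold 8.135, Silver 13.157, Violet 13.211, Amber 68.222.
Jefferson allocation: Red 4, Blue 6, Green 12, Gold 8, Silver 13, Violet 13, Amber 70.
Amber has quota 68.222 (lower 68, upper 69) but receives 70 — outside the quota interval.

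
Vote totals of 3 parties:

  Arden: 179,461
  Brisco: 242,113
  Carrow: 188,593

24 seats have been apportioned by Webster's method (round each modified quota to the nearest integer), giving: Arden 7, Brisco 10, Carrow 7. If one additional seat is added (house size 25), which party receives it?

Carrow

Priority for the next seat is population ÷ (current seats + 0.5).
Priorities: Arden 23928.133, Brisco 23058.381, Carrow 25145.733.
Highest priority: Carrow.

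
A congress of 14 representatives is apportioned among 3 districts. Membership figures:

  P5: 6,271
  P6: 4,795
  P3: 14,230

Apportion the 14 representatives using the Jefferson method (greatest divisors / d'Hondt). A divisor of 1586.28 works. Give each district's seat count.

With modified divisor 1586.28: modified quotas P5 3.953, P6 3.023, P3 8.971.
Rounding down: P5 3, P6 3, P3 8 (total 14).

P5=3, P6=3, P3=8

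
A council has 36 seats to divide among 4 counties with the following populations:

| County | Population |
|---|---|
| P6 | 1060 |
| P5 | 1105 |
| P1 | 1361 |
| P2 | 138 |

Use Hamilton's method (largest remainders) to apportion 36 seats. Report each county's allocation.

P6 11, P5 11, P1 13, P2 1

The standard divisor is 3664/36 ≈ 101.778.
Standard quotas: P6 10.415, P5 10.857, P1 13.372, P2 1.356.
Lower quotas: P6 10, P5 10, P1 13, P2 1 (sum 34, leaving 2 seats).
Remainders in descending order: P5 0.857, P6 0.415, P1 0.372, P2 0.356.
Largest remainders: P5, P6 receive the extra seats.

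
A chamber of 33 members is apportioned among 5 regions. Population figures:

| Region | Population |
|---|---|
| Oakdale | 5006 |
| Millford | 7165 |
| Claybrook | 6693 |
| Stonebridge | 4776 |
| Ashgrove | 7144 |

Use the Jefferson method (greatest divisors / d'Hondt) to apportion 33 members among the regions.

Oakdale 5; Millford 8; Claybrook 7; Stonebridge 5; Ashgrove 8

Standard divisor 30784/33 ≈ 932.848; standard quotas: Oakdale 5.366, Millford 7.681, Claybrook 7.175, Stonebridge 5.120, Ashgrove 7.658.
Rounding down gives 5, 7, 7, 5, 7 = 31 seats, so the divisor must be adjusted.
With modified divisor 860: modified quotas Oakdale 5.821, Millford 8.331, Claybrook 7.783, Stonebridge 5.553, Ashgrove 8.307.
Rounding down: Oakdale 5, Millford 8, Claybrook 7, Stonebridge 5, Ashgrove 8 (total 33).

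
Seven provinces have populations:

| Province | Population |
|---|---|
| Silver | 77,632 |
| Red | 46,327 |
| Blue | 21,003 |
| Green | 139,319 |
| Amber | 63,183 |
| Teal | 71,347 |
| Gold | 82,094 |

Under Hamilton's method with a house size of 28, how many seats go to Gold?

Standard divisor: 500905 ÷ 28 ≈ 17889.464.
Standard quotas: Silver 4.3395, Red 2.5896, Blue 1.1740, Green 7.7878, Amber 3.5319, Teal 3.9882, Gold 4.5890.
Lower quotas: Silver 4, Red 2, Blue 1, Green 7, Amber 3, Teal 3, Gold 4 (sum 24, leaving 4 seats).
Remainders in descending order: Teal 0.9882, Green 0.7878, Red 0.5896, Gold 0.5890, Amber 0.5319, Silver 0.3395, Blue 0.1740.
Largest remainders: Teal, Green, Red, Gold receive the extra seats.
Gold receives 5.

5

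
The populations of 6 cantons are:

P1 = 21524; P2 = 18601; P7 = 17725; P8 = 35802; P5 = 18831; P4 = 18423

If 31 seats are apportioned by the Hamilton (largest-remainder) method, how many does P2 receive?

4

The standard divisor is 130906/31 ≈ 4222.774.
Standard quotas: P1 5.0971, P2 4.4049, P7 4.1975, P8 8.4783, P5 4.4594, P4 4.3628.
Lower quotas: P1 5, P2 4, P7 4, P8 8, P5 4, P4 4 (sum 29, leaving 2 seats).
Remainders in descending order: P8 0.4783, P5 0.4594, P2 0.4049, P4 0.3628, P7 0.1975, P1 0.0971.
The surplus seats go to P8, P5.
P2 receives 4.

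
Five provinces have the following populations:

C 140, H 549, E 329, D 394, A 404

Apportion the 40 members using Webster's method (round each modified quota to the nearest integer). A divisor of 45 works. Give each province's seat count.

With modified divisor 45: modified quotas C 3.111, H 12.200, E 7.311, D 8.756, A 8.978.
Rounding to the nearest integer: C 3, H 12, E 7, D 9, A 9 (total 40).

C: 3, H: 12, E: 7, D: 9, A: 9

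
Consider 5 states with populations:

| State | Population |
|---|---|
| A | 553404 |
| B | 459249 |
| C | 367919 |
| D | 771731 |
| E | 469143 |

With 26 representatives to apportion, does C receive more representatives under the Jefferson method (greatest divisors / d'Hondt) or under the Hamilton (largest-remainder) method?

Jefferson: A 6, B 4, C 3, D 8, E 5.
Hamilton: A 5, B 4, C 4, D 8, E 5.
C gets 3 under Jefferson and 4 under Hamilton.

Hamilton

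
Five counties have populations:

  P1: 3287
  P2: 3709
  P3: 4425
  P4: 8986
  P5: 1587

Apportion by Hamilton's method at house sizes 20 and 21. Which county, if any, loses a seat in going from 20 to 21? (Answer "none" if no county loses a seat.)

P5

At 20 seats: P1 3, P2 3, P3 4, P4 8, P5 2.
At 21 seats: P1 3, P2 4, P3 4, P4 9, P5 1.
P5 drops from 2 to 1.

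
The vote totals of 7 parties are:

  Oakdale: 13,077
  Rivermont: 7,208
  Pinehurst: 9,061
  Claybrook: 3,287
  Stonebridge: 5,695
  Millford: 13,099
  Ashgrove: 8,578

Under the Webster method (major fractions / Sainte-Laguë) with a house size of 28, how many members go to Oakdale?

Standard divisor 60005/28 ≈ 2143.036; standard quotas: Oakdale 6.102, Rivermont 3.363, Pinehurst 4.228, Claybrook 1.534, Stonebridge 2.657, Millford 6.112, Ashgrove 4.003.
Rounding to the nearest integer gives Oakdale 6, Rivermont 3, Pinehurst 4, Claybrook 2, Stonebridge 3, Millford 6, Ashgrove 4 — total 28, matching the house size, so no adjustment is needed.
Oakdale receives 6.

6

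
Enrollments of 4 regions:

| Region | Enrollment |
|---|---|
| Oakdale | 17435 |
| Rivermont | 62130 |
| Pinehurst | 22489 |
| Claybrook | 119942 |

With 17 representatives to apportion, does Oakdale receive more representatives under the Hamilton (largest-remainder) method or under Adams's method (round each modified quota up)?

Adams

Hamilton: Oakdale 1, Rivermont 5, Pinehurst 2, Claybrook 9.
Adams: Oakdale 2, Rivermont 5, Pinehurst 2, Claybrook 8.
Oakdale gets 1 under Hamilton and 2 under Adams.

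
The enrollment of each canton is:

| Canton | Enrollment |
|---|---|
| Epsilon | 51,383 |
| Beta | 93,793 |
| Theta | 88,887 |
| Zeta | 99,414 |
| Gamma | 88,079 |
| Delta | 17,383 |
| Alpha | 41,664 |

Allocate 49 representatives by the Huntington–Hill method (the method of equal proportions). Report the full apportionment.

Epsilon 5, Beta 10, Theta 9, Zeta 10, Gamma 9, Delta 2, Alpha 4

With divisor 9683: modified quotas Epsilon 5.307, Beta 9.686, Theta 9.180, Zeta 10.267, Gamma 9.096, Delta 1.795, Alpha 4.303.
Geometric-mean thresholds: Epsilon √(5·6)=5.477, Beta √(9·10)=9.487, Theta √(9·10)=9.487, Zeta √(10·11)=10.488, Gamma √(9·10)=9.487, Delta √(1·2)=1.414, Alpha √(4·5)=4.472.
Each quota rounded against its threshold gives Epsilon 5, Beta 10, Theta 9, Zeta 10, Gamma 9, Delta 2, Alpha 4 (total 49).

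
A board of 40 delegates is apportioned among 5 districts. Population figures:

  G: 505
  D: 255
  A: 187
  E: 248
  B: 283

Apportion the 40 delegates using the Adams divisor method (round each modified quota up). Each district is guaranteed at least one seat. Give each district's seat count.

G=13, D=7, A=5, E=7, B=8

Standard divisor 1478/40 ≈ 36.95; standard quotas: G 13.667, D 6.901, A 5.061, E 6.712, B 7.659.
Rounding up gives 14, 7, 6, 7, 8 = 42 seats, so the divisor must be adjusted.
With modified divisor 40: modified quotas G 12.625, D 6.375, A 4.675, E 6.200, B 7.075.
Rounding up: G 13, D 7, A 5, E 7, B 8 (total 40).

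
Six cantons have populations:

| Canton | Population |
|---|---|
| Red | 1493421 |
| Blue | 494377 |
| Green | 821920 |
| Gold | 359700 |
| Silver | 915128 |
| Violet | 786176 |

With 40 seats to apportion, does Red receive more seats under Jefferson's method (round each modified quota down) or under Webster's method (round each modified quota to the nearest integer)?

Jefferson

Jefferson: Red 13, Blue 4, Green 7, Gold 3, Silver 7, Violet 6.
Webster: Red 12, Blue 4, Green 7, Gold 3, Silver 8, Violet 6.
Red gets 13 under Jefferson and 12 under Webster.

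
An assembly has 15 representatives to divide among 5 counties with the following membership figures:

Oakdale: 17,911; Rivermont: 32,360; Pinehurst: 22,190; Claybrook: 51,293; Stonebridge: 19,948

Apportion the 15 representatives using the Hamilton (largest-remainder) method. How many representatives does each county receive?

Oakdale=2, Rivermont=4, Pinehurst=2, Claybrook=5, Stonebridge=2

Standard divisor: 143702 ÷ 15 ≈ 9580.133.
Standard quotas: Oakdale 1.8696, Rivermont 3.3778, Pinehurst 2.3163, Claybrook 5.3541, Stonebridge 2.0822.
Lower quotas: Oakdale 1, Rivermont 3, Pinehurst 2, Claybrook 5, Stonebridge 2 (sum 13, leaving 2 seats).
Remainders in descending order: Oakdale 0.8696, Rivermont 0.3778, Claybrook 0.3541, Pinehurst 0.3163, Stonebridge 0.0822.
Largest remainders: Oakdale, Rivermont receive the extra seats.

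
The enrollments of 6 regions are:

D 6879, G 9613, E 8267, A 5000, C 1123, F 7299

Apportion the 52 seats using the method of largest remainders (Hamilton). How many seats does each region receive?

D=9, G=13, E=11, A=7, C=2, F=10

Total 38181; standard divisor 38181/52 ≈ 734.25.
Standard quotas: D 9.3687, G 13.0923, E 11.2591, A 6.8097, C 1.5295, F 9.9408.
Lower quotas: D 9, G 13, E 11, A 6, C 1, F 9 (sum 49, leaving 3 seats).
Remainders in descending order: F 0.9408, A 0.8097, C 0.5295, D 0.3687, E 0.2591, G 0.0923.
The surplus seats go to F, A, C.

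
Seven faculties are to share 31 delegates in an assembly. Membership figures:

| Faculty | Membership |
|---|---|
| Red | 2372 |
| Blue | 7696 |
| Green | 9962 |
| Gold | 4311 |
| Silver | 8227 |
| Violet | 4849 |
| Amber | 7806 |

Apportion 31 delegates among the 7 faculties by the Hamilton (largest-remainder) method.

The standard divisor is 45223/31 ≈ 1458.806.
Standard quotas: Red 1.6260, Blue 5.2755, Green 6.8289, Gold 2.9552, Silver 5.6395, Violet 3.3240, Amber 5.3509.
Lower quotas: Red 1, Blue 5, Green 6, Gold 2, Silver 5, Violet 3, Amber 5 (sum 27, leaving 4 seats).
Remainders in descending order: Gold 0.9552, Green 0.8289, Silver 0.6395, Red 0.6260, Amber 0.3509, Violet 0.3240, Blue 0.2755.
Largest remainders: Gold, Green, Silver, Red receive the extra seats.

Red: 2, Blue: 5, Green: 7, Gold: 3, Silver: 6, Violet: 3, Amber: 5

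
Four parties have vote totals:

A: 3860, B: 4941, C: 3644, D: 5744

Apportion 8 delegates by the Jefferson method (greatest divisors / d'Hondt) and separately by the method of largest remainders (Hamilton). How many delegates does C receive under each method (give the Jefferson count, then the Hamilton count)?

1 and 2

Jefferson: A 2, B 2, C 1, D 3.
Hamilton: A 2, B 2, C 2, D 2.
C gets 1 under Jefferson and 2 under Hamilton.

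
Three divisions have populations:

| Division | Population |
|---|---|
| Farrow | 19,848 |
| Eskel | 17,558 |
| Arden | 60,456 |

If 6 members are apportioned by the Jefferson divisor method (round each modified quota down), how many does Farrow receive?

1

Standard divisor 97862/6 ≈ 16310.333; standard quotas: Farrow 1.217, Eskel 1.076, Arden 3.707.
Rounding down gives 1, 1, 3 = 5 seats, so the divisor must be adjusted.
With modified divisor 13600: modified quotas Farrow 1.459, Eskel 1.291, Arden 4.445.
Rounding down: Farrow 1, Eskel 1, Arden 4 (total 6).
Farrow receives 1.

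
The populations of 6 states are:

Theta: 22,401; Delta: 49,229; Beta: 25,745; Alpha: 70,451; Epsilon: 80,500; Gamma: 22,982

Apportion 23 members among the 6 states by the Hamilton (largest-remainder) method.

Theta 2, Delta 4, Beta 2, Alpha 6, Epsilon 7, Gamma 2

The standard divisor is 271308/23 = 11796.
Standard quotas: Theta 1.8990, Delta 4.1734, Beta 2.1825, Alpha 5.9724, Epsilon 6.8243, Gamma 1.9483.
Lower quotas: Theta 1, Delta 4, Beta 2, Alpha 5, Epsilon 6, Gamma 1 (sum 19, leaving 4 seats).
Remainders in descending order: Alpha 0.9724, Gamma 0.9483, Theta 0.8990, Epsilon 0.8243, Beta 0.1825, Delta 0.1734.
The surplus seats go to Alpha, Gamma, Theta, Epsilon.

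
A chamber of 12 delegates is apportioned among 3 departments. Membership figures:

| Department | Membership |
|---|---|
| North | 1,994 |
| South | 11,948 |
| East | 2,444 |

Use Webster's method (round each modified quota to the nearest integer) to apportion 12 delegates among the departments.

North 1, South 9, East 2

Standard divisor 16386/12 ≈ 1365.5; standard quotas: North 1.460, South 8.750, East 1.790.
Rounding to the nearest integer gives North 1, South 9, East 2 — total 12, matching the house size, so no adjustment is needed.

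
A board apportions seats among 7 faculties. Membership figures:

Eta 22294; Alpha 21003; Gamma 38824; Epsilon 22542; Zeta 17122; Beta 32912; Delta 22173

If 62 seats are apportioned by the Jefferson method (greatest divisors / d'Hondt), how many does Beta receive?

11

Standard divisor 176870/62 ≈ 2852.742; standard quotas: Eta 7.815, Alpha 7.362, Gamma 13.609, Epsilon 7.902, Zeta 6.002, Beta 11.537, Delta 7.773.
Rounding down gives 7, 7, 13, 7, 6, 11, 7 = 58 seats, so the divisor must be adjusted.
With modified divisor 2760: modified quotas Eta 8.078, Alpha 7.610, Gamma 14.067, Epsilon 8.167, Zeta 6.204, Beta 11.925, Delta 8.034.
Rounding down: Eta 8, Alpha 7, Gamma 14, Epsilon 8, Zeta 6, Beta 11, Delta 8 (total 62).
Beta receives 11.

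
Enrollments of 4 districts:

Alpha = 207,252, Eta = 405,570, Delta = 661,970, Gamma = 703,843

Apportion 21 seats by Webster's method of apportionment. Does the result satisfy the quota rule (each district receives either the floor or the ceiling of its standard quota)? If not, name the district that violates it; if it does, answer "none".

none

Standard quotas: Alpha 2.200, Eta 4.304, Delta 7.026, Gamma 7.470.
Webster allocation: Alpha 2, Eta 4, Delta 7, Gamma 8.
Every allocation lies between the lower and upper quota.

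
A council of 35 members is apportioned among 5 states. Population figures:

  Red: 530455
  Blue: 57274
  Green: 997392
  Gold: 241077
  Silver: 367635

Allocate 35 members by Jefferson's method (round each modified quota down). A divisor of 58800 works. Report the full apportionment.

With modified divisor 58800: modified quotas Red 9.021, Blue 0.974, Green 16.962, Gold 4.100, Silver 6.252.
Rounding down: Red 9, Blue 0, Green 16, Gold 4, Silver 6 (total 35).

Red 9, Blue 0, Green 16, Gold 4, Silver 6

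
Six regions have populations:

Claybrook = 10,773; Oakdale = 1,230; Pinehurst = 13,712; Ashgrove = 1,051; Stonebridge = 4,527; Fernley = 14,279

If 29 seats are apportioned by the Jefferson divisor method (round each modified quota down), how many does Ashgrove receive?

0

Standard divisor 45572/29 ≈ 1571.448; standard quotas: Claybrook 6.855, Oakdale 0.783, Pinehurst 8.726, Ashgrove 0.669, Stonebridge 2.881, Fernley 9.087.
Rounding down gives 6, 0, 8, 0, 2, 9 = 25 seats, so the divisor must be adjusted.
With modified divisor 1400: modified quotas Claybrook 7.695, Oakdale 0.879, Pinehurst 9.794, Ashgrove 0.751, Stonebridge 3.234, Fernley 10.199.
Rounding down: Claybrook 7, Oakdale 0, Pinehurst 9, Ashgrove 0, Stonebridge 3, Fernley 10 (total 29).
Ashgrove receives 0.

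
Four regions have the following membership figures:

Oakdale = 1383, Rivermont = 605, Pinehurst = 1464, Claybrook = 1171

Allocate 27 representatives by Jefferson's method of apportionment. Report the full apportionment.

Oakdale=8; Rivermont=3; Pinehurst=9; Claybrook=7

Standard divisor 4623/27 ≈ 171.222; standard quotas: Oakdale 8.077, Rivermont 3.533, Pinehurst 8.550, Claybrook 6.839.
Rounding down gives 8, 3, 8, 6 = 25 seats, so the divisor must be adjusted.
With modified divisor 160: modified quotas Oakdale 8.644, Rivermont 3.781, Pinehurst 9.150, Claybrook 7.319.
Rounding down: Oakdale 8, Rivermont 3, Pinehurst 9, Claybrook 7 (total 27).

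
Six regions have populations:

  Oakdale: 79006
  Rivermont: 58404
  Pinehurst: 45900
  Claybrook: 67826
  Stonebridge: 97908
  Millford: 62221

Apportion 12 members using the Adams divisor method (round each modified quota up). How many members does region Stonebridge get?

3

Standard divisor 411265/12 ≈ 34272.083; standard quotas: Oakdale 2.305, Rivermont 1.704, Pinehurst 1.339, Claybrook 1.979, Stonebridge 2.857, Millford 1.816.
Rounding up gives 3, 2, 2, 2, 3, 2 = 14 seats, so the divisor must be adjusted.
With modified divisor 47400: modified quotas Oakdale 1.667, Rivermont 1.232, Pinehurst 0.968, Claybrook 1.431, Stonebridge 2.066, Millford 1.313.
Rounding up: Oakdale 2, Rivermont 2, Pinehurst 1, Claybrook 2, Stonebridge 3, Millford 2 (total 12).
Stonebridge receives 3.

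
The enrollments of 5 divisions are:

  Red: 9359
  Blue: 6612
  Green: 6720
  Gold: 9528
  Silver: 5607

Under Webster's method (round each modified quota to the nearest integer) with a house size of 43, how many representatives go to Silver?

6

Standard divisor 37826/43 ≈ 879.674; standard quotas: Red 10.639, Blue 7.516, Green 7.639, Gold 10.831, Silver 6.374.
Rounding to the nearest integer gives 11, 8, 8, 11, 6 = 44 seats, so the divisor must be adjusted.
With modified divisor 886: modified quotas Red 10.563, Blue 7.463, Green 7.585, Gold 10.754, Silver 6.328.
Rounding to the nearest integer: Red 11, Blue 7, Green 8, Gold 11, Silver 6 (total 43).
Silver receives 6.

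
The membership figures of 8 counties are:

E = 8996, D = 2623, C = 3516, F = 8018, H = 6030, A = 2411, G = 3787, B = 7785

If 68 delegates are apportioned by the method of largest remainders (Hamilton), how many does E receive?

Standard divisor: 43166 ÷ 68 ≈ 634.794.
Standard quotas: E 14.1715, D 4.1320, C 5.5388, F 12.6309, H 9.4991, A 3.7981, G 5.9657, B 12.2638.
Lower quotas: E 14, D 4, C 5, F 12, H 9, A 3, G 5, B 12 (sum 64, leaving 4 seats).
Remainders in descending order: G 0.9657, A 0.7981, F 0.6309, C 0.5388, H 0.4991, B 0.2638, E 0.1715, D 0.1320.
The surplus seats go to G, A, F, C.
E receives 14.

14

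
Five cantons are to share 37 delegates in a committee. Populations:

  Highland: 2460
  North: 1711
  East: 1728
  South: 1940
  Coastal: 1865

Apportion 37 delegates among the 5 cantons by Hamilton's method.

Highland 9; North 7; East 7; South 7; Coastal 7

The standard divisor is 9704/37 ≈ 262.27.
Standard quotas: Highland 9.380, North 6.524, East 6.589, South 7.397, Coastal 7.111.
Lower quotas: Highland 9, North 6, East 6, South 7, Coastal 7 (sum 35, leaving 2 seats).
Remainders in descending order: East 0.589, North 0.524, South 0.397, Highland 0.380, Coastal 0.111.
The surplus seats go to East, North.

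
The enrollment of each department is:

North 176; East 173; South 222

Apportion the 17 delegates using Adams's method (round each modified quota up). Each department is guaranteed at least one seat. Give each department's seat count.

Standard divisor 571/17 ≈ 33.588; standard quotas: North 5.240, East 5.151, South 6.609.
Rounding up gives 6, 6, 7 = 19 seats, so the divisor must be adjusted.
With modified divisor 36: modified quotas North 4.889, East 4.806, South 6.167.
Rounding up: North 5, East 5, South 7 (total 17).

North=5, East=5, South=7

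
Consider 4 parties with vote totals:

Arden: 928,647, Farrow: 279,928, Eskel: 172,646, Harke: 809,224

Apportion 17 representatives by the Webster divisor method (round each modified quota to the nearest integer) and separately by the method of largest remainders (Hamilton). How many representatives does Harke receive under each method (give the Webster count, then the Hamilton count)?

7 and 6

Webster: Arden 7, Farrow 2, Eskel 1, Harke 7.
Hamilton: Arden 7, Farrow 2, Eskel 2, Harke 6.
Harke gets 7 under Webster and 6 under Hamilton.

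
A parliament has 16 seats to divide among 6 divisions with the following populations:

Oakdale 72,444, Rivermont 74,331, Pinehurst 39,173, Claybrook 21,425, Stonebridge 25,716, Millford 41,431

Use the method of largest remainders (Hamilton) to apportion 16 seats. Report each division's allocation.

Standard divisor: 274520 ÷ 16 ≈ 17157.5.
Standard quotas: Oakdale 4.2223, Rivermont 4.3323, Pinehurst 2.2831, Claybrook 1.2487, Stonebridge 1.4988, Millford 2.4147.
Lower quotas: Oakdale 4, Rivermont 4, Pinehurst 2, Claybrook 1, Stonebridge 1, Millford 2 (sum 14, leaving 2 seats).
Remainders in descending order: Stonebridge 0.4988, Millford 0.4147, Rivermont 0.3323, Pinehurst 0.2831, Claybrook 0.2487, Oakdale 0.2223.
The surplus seats go to Stonebridge, Millford.

Oakdale: 4; Rivermont: 4; Pinehurst: 2; Claybrook: 1; Stonebridge: 2; Millford: 3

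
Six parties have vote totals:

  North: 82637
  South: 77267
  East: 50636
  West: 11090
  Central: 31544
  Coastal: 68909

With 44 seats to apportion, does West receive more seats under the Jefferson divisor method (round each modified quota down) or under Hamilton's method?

Hamilton

Jefferson: North 11, South 11, East 7, West 1, Central 4, Coastal 10.
Hamilton: North 11, South 11, East 7, West 2, Central 4, Coastal 9.
West gets 1 under Jefferson and 2 under Hamilton.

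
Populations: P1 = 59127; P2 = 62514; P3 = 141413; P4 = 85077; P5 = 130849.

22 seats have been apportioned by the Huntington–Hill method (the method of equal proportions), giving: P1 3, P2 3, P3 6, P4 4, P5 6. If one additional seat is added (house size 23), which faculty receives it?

Priority for the next seat is population ÷ (√(s·(s+1))).
Priorities: P1 17068.495, P2 18046.237, P3 21820.500, P4 19023.796, P5 20190.439.
Highest priority: P3.

P3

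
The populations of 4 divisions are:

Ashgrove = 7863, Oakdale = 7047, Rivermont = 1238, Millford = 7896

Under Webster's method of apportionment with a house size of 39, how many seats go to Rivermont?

2

Standard divisor 24044/39 ≈ 616.513; standard quotas: Ashgrove 12.754, Oakdale 11.430, Rivermont 2.008, Millford 12.808.
Rounding to the nearest integer gives Ashgrove 13, Oakdale 11, Rivermont 2, Millford 13 — total 39, matching the house size, so no adjustment is needed.
Rivermont receives 2.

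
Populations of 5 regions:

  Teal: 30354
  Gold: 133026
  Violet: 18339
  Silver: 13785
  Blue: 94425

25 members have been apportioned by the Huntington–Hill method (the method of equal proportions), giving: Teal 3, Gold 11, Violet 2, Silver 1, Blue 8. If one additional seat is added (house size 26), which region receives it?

Priority for the next seat is population ÷ (√(s·(s+1))).
Priorities: Teal 8762.445, Gold 11578.427, Violet 7486.865, Silver 9747.467, Blue 11128.093.
Highest priority: Gold.

Gold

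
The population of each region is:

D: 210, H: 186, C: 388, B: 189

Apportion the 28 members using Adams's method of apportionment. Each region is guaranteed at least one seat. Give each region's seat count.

Standard divisor 973/28 ≈ 34.75; standard quotas: D 6.043, H 5.353, C 11.165, B 5.439.
Rounding up gives 7, 6, 12, 6 = 31 seats, so the divisor must be adjusted.
With modified divisor 37.5: modified quotas D 5.600, H 4.960, C 10.347, B 5.040.
Rounding up: D 6, H 5, C 11, B 6 (total 28).

D 6, H 5, C 11, B 6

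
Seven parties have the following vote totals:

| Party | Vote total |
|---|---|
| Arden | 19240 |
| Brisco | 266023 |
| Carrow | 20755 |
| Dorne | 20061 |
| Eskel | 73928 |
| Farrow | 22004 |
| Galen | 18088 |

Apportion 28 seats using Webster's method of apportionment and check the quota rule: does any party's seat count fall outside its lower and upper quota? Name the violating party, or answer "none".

Standard quotas: Arden 1.224, Brisco 16.925, Carrow 1.320, Dorne 1.276, Eskel 4.703, Farrow 1.400, Galen 1.151.
Webster allocation: Arden 1, Brisco 18, Carrow 1, Dorne 1, Eskel 5, Farrow 1, Galen 1.
Brisco has quota 16.925 (lower 16, upper 17) but receives 18 — outside the quota interval.

Brisco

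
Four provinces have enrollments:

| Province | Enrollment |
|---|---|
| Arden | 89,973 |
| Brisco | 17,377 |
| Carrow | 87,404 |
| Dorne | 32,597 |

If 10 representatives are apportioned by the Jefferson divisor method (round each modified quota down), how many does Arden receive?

5

Standard divisor 227351/10 ≈ 22735.1; standard quotas: Arden 3.957, Brisco 0.764, Carrow 3.844, Dorne 1.434.
Rounding down gives 3, 0, 3, 1 = 7 seats, so the divisor must be adjusted.
With modified divisor 17740: modified quotas Arden 5.072, Brisco 0.980, Carrow 4.927, Dorne 1.837.
Rounding down: Arden 5, Brisco 0, Carrow 4, Dorne 1 (total 10).
Arden receives 5.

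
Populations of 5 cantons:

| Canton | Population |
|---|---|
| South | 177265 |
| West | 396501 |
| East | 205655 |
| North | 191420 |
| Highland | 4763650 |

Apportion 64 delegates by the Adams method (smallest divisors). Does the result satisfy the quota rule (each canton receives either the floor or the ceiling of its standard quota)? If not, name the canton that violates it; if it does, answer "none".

Standard quotas: South 1.978, West 4.425, East 2.295, North 2.136, Highland 53.165.
Adams allocation: South 2, West 5, East 3, North 3, Highland 51.
Highland has quota 53.165 (lower 53, upper 54) but receives 51 — outside the quota interval.

Highland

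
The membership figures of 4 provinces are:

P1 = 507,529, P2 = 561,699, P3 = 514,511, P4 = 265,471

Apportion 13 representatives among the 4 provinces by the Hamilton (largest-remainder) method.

Total 1849210; standard divisor 1849210/13 ≈ 142246.923.
Standard quotas: P1 3.5679, P2 3.9488, P3 3.6170, P4 1.8663.
Lower quotas: P1 3, P2 3, P3 3, P4 1 (sum 10, leaving 3 seats).
Remainders in descending order: P2 0.9488, P4 0.8663, P3 0.6170, P1 0.5679.
The surplus seats go to P2, P4, P3.

P1 3; P2 4; P3 4; P4 2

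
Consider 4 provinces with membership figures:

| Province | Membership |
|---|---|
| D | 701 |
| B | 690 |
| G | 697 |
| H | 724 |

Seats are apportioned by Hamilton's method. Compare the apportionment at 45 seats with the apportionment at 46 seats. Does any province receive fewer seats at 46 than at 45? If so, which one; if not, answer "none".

At 45 seats: D 11, B 11, G 11, H 12.
At 46 seats: D 12, B 11, G 11, H 12.
No province's allocation decreased.

none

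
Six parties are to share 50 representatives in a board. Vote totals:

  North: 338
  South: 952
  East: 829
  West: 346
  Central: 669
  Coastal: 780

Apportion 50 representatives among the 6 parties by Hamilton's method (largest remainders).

North=4, South=12, East=11, West=4, Central=9, Coastal=10

Total 3914; standard divisor 3914/50 ≈ 78.28.
Standard quotas: North 4.318, South 12.161, East 10.590, West 4.420, Central 8.546, Coastal 9.964.
Lower quotas: North 4, South 12, East 10, West 4, Central 8, Coastal 9 (sum 47, leaving 3 seats).
Remainders in descending order: Coastal 0.964, East 0.590, Central 0.546, West 0.420, North 0.318, South 0.161.
The surplus seats go to Coastal, East, Central.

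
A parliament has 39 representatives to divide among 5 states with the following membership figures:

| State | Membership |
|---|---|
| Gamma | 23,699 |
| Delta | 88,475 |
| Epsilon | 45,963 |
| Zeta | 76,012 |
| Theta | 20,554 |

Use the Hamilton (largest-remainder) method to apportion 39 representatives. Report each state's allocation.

Gamma=4, Delta=13, Epsilon=7, Zeta=12, Theta=3

Total 254703; standard divisor 254703/39 ≈ 6530.846.
Standard quotas: Gamma 3.6288, Delta 13.5472, Epsilon 7.0378, Zeta 11.6389, Theta 3.1472.
Lower quotas: Gamma 3, Delta 13, Epsilon 7, Zeta 11, Theta 3 (sum 37, leaving 2 seats).
Remainders in descending order: Zeta 0.6389, Gamma 0.6288, Delta 0.5472, Theta 0.1472, Epsilon 0.0378.
The surplus seats go to Zeta, Gamma.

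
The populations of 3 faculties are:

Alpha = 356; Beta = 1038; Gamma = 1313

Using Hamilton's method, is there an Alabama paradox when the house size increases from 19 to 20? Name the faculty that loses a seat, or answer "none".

At 19 seats: Alpha 3, Beta 7, Gamma 9.
At 20 seats: Alpha 2, Beta 8, Gamma 10.
Alpha drops from 3 to 2.

Alpha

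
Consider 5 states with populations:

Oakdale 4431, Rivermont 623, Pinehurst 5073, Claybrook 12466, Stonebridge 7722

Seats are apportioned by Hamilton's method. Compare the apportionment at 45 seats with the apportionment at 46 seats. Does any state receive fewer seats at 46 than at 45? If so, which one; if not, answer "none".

At 45 seats: Oakdale 7, Rivermont 1, Pinehurst 8, Claybrook 18, Stonebridge 11.
At 46 seats: Oakdale 7, Rivermont 1, Pinehurst 7, Claybrook 19, Stonebridge 12.
Pinehurst drops from 8 to 7.

Pinehurst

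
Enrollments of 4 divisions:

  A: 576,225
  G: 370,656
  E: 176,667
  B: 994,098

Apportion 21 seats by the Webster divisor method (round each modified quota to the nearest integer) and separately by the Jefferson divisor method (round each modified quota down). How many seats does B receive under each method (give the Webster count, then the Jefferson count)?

Webster: A 6, G 4, E 2, B 9.
Jefferson: A 6, G 4, E 1, B 10.
B gets 9 under Webster and 10 under Jefferson.

9 and 10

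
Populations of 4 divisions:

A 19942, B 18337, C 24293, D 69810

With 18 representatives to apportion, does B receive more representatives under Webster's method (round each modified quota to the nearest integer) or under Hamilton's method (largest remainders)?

Hamilton

Webster: A 3, B 2, C 3, D 10.
Hamilton: A 3, B 3, C 3, D 9.
B gets 2 under Webster and 3 under Hamilton.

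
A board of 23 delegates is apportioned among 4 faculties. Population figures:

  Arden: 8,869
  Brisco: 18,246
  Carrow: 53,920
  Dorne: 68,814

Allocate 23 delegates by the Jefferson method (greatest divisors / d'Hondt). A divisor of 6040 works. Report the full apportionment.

With modified divisor 6040: modified quotas Arden 1.468, Brisco 3.021, Carrow 8.927, Dorne 11.393.
Rounding down: Arden 1, Brisco 3, Carrow 8, Dorne 11 (total 23).

Arden: 1; Brisco: 3; Carrow: 8; Dorne: 11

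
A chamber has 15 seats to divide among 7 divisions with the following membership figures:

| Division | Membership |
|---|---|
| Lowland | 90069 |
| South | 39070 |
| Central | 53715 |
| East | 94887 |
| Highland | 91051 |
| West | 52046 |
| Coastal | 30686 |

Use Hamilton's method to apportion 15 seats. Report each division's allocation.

Lowland 3, South 1, Central 2, East 3, Highland 3, West 2, Coastal 1

Standard divisor: 451524 ÷ 15 ≈ 30101.6.
Standard quotas: Lowland 2.9922, South 1.2979, Central 1.7845, East 3.1522, Highland 3.0248, West 1.7290, Coastal 1.0194.
Lower quotas: Lowland 2, South 1, Central 1, East 3, Highland 3, West 1, Coastal 1 (sum 12, leaving 3 seats).
Remainders in descending order: Lowland 0.9922, Central 0.7845, West 0.7290, South 0.2979, East 0.1522, Highland 0.0248, Coastal 0.0194.
Largest remainders: Lowland, Central, West receive the extra seats.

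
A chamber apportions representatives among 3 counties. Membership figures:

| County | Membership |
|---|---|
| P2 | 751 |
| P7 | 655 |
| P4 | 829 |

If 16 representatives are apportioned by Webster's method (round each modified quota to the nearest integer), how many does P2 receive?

Standard divisor 2235/16 ≈ 139.688; standard quotas: P2 5.376, P7 4.689, P4 5.935.
Rounding to the nearest integer gives P2 5, P7 5, P4 6 — total 16, matching the house size, so no adjustment is needed.
P2 receives 5.

5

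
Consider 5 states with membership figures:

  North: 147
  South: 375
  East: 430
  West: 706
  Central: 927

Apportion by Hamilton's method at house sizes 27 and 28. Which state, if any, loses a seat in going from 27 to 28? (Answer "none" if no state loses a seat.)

North

At 27 seats: North 2, South 4, East 4, West 7, Central 10.
At 28 seats: North 1, South 4, East 5, West 8, Central 10.
North drops from 2 to 1.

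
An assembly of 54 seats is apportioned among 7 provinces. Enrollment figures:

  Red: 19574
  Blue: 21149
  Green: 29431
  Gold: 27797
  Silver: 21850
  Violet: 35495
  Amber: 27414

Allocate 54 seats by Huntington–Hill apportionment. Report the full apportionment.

Red 6, Blue 6, Green 9, Gold 8, Silver 6, Violet 11, Amber 8

With divisor 3378: modified quotas Red 5.795, Blue 6.261, Green 8.713, Gold 8.229, Silver 6.468, Violet 10.508, Amber 8.115.
Geometric-mean thresholds: Red √(5·6)=5.477, Blue √(6·7)=6.481, Green √(8·9)=8.485, Gold √(8·9)=8.485, Silver √(6·7)=6.481, Violet √(10·11)=10.488, Amber √(8·9)=8.485.
Each quota rounded against its threshold gives Red 6, Blue 6, Green 9, Gold 8, Silver 6, Violet 11, Amber 8 (total 54).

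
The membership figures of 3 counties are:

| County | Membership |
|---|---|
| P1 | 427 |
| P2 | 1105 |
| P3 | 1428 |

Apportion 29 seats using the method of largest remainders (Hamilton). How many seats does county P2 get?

Standard divisor: 2960 ÷ 29 ≈ 102.069.
Standard quotas: P1 4.183, P2 10.826, P3 13.991.
Lower quotas: P1 4, P2 10, P3 13 (sum 27, leaving 2 seats).
Remainders in descending order: P3 0.991, P2 0.826, P1 0.183.
Largest remainders: P3, P2 receive the extra seats.
P2 receives 11.

11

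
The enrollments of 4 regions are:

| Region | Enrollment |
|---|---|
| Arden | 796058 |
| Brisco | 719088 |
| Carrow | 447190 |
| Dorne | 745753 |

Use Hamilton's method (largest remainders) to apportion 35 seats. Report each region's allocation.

Arden=10; Brisco=9; Carrow=6; Dorne=10

Total 2708089; standard divisor 2708089/35 ≈ 77373.971.
Standard quotas: Arden 10.2884, Brisco 9.2937, Carrow 5.7796, Dorne 9.6383.
Lower quotas: Arden 10, Brisco 9, Carrow 5, Dorne 9 (sum 33, leaving 2 seats).
Remainders in descending order: Carrow 0.7796, Dorne 0.6383, Brisco 0.2937, Arden 0.2884.
The surplus seats go to Carrow, Dorne.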